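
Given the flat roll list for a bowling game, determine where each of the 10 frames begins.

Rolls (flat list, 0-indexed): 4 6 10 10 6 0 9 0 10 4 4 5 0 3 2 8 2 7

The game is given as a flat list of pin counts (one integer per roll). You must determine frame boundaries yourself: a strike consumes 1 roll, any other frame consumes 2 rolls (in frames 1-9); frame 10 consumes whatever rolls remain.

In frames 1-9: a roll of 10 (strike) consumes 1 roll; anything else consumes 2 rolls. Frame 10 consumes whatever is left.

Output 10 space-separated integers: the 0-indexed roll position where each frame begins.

Frame 1 starts at roll index 0: rolls=4,6 (sum=10), consumes 2 rolls
Frame 2 starts at roll index 2: roll=10 (strike), consumes 1 roll
Frame 3 starts at roll index 3: roll=10 (strike), consumes 1 roll
Frame 4 starts at roll index 4: rolls=6,0 (sum=6), consumes 2 rolls
Frame 5 starts at roll index 6: rolls=9,0 (sum=9), consumes 2 rolls
Frame 6 starts at roll index 8: roll=10 (strike), consumes 1 roll
Frame 7 starts at roll index 9: rolls=4,4 (sum=8), consumes 2 rolls
Frame 8 starts at roll index 11: rolls=5,0 (sum=5), consumes 2 rolls
Frame 9 starts at roll index 13: rolls=3,2 (sum=5), consumes 2 rolls
Frame 10 starts at roll index 15: 3 remaining rolls

Answer: 0 2 3 4 6 8 9 11 13 15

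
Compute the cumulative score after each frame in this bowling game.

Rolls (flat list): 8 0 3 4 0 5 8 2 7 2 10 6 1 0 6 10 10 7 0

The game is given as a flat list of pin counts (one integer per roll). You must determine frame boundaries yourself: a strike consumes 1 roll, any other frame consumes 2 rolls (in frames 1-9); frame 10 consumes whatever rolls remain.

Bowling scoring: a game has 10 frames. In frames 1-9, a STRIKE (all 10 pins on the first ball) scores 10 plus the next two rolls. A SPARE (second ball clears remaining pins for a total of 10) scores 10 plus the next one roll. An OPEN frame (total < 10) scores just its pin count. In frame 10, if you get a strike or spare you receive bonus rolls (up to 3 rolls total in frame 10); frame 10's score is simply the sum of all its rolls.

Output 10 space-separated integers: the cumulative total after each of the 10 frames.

Frame 1: OPEN (8+0=8). Cumulative: 8
Frame 2: OPEN (3+4=7). Cumulative: 15
Frame 3: OPEN (0+5=5). Cumulative: 20
Frame 4: SPARE (8+2=10). 10 + next roll (7) = 17. Cumulative: 37
Frame 5: OPEN (7+2=9). Cumulative: 46
Frame 6: STRIKE. 10 + next two rolls (6+1) = 17. Cumulative: 63
Frame 7: OPEN (6+1=7). Cumulative: 70
Frame 8: OPEN (0+6=6). Cumulative: 76
Frame 9: STRIKE. 10 + next two rolls (10+7) = 27. Cumulative: 103
Frame 10: STRIKE. Sum of all frame-10 rolls (10+7+0) = 17. Cumulative: 120

Answer: 8 15 20 37 46 63 70 76 103 120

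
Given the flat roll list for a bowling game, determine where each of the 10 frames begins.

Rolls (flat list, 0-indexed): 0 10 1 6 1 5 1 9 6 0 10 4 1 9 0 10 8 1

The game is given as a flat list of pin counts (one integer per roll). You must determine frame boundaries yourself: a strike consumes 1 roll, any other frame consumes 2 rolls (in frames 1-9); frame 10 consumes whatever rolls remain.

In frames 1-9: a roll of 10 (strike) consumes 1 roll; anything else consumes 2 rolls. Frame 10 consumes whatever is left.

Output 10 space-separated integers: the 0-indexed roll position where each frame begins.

Frame 1 starts at roll index 0: rolls=0,10 (sum=10), consumes 2 rolls
Frame 2 starts at roll index 2: rolls=1,6 (sum=7), consumes 2 rolls
Frame 3 starts at roll index 4: rolls=1,5 (sum=6), consumes 2 rolls
Frame 4 starts at roll index 6: rolls=1,9 (sum=10), consumes 2 rolls
Frame 5 starts at roll index 8: rolls=6,0 (sum=6), consumes 2 rolls
Frame 6 starts at roll index 10: roll=10 (strike), consumes 1 roll
Frame 7 starts at roll index 11: rolls=4,1 (sum=5), consumes 2 rolls
Frame 8 starts at roll index 13: rolls=9,0 (sum=9), consumes 2 rolls
Frame 9 starts at roll index 15: roll=10 (strike), consumes 1 roll
Frame 10 starts at roll index 16: 2 remaining rolls

Answer: 0 2 4 6 8 10 11 13 15 16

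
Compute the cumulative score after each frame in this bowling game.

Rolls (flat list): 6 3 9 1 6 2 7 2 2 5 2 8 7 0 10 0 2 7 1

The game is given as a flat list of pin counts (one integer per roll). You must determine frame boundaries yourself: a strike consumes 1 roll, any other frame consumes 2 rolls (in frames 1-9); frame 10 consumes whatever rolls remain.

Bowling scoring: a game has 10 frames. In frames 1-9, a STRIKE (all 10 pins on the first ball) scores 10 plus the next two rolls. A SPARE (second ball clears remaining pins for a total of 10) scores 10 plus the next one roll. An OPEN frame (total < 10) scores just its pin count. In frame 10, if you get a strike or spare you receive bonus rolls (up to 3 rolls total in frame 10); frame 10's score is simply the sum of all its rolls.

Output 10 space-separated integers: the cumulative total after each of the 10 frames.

Frame 1: OPEN (6+3=9). Cumulative: 9
Frame 2: SPARE (9+1=10). 10 + next roll (6) = 16. Cumulative: 25
Frame 3: OPEN (6+2=8). Cumulative: 33
Frame 4: OPEN (7+2=9). Cumulative: 42
Frame 5: OPEN (2+5=7). Cumulative: 49
Frame 6: SPARE (2+8=10). 10 + next roll (7) = 17. Cumulative: 66
Frame 7: OPEN (7+0=7). Cumulative: 73
Frame 8: STRIKE. 10 + next two rolls (0+2) = 12. Cumulative: 85
Frame 9: OPEN (0+2=2). Cumulative: 87
Frame 10: OPEN. Sum of all frame-10 rolls (7+1) = 8. Cumulative: 95

Answer: 9 25 33 42 49 66 73 85 87 95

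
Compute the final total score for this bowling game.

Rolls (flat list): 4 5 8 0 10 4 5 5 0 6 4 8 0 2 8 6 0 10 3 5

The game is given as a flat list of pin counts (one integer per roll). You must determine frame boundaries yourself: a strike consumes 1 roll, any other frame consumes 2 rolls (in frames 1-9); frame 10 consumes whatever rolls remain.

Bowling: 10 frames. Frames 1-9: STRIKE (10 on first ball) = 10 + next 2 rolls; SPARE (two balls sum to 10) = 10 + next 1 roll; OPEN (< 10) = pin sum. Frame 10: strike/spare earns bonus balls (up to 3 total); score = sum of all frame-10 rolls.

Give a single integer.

Answer: 116

Derivation:
Frame 1: OPEN (4+5=9). Cumulative: 9
Frame 2: OPEN (8+0=8). Cumulative: 17
Frame 3: STRIKE. 10 + next two rolls (4+5) = 19. Cumulative: 36
Frame 4: OPEN (4+5=9). Cumulative: 45
Frame 5: OPEN (5+0=5). Cumulative: 50
Frame 6: SPARE (6+4=10). 10 + next roll (8) = 18. Cumulative: 68
Frame 7: OPEN (8+0=8). Cumulative: 76
Frame 8: SPARE (2+8=10). 10 + next roll (6) = 16. Cumulative: 92
Frame 9: OPEN (6+0=6). Cumulative: 98
Frame 10: STRIKE. Sum of all frame-10 rolls (10+3+5) = 18. Cumulative: 116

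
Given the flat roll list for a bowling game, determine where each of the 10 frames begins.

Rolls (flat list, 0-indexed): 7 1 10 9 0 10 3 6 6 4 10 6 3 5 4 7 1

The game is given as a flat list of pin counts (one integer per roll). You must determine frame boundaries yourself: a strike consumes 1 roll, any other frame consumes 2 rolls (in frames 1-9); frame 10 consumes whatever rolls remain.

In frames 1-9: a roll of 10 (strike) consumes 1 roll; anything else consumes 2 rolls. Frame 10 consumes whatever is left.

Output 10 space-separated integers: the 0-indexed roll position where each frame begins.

Frame 1 starts at roll index 0: rolls=7,1 (sum=8), consumes 2 rolls
Frame 2 starts at roll index 2: roll=10 (strike), consumes 1 roll
Frame 3 starts at roll index 3: rolls=9,0 (sum=9), consumes 2 rolls
Frame 4 starts at roll index 5: roll=10 (strike), consumes 1 roll
Frame 5 starts at roll index 6: rolls=3,6 (sum=9), consumes 2 rolls
Frame 6 starts at roll index 8: rolls=6,4 (sum=10), consumes 2 rolls
Frame 7 starts at roll index 10: roll=10 (strike), consumes 1 roll
Frame 8 starts at roll index 11: rolls=6,3 (sum=9), consumes 2 rolls
Frame 9 starts at roll index 13: rolls=5,4 (sum=9), consumes 2 rolls
Frame 10 starts at roll index 15: 2 remaining rolls

Answer: 0 2 3 5 6 8 10 11 13 15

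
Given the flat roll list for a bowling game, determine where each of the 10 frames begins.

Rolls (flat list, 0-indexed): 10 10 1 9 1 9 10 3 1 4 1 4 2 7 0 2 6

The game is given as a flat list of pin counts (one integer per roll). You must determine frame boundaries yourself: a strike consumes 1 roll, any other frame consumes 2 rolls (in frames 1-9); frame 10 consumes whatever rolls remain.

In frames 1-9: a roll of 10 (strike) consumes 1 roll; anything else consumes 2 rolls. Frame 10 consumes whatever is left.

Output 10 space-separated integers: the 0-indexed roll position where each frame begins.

Answer: 0 1 2 4 6 7 9 11 13 15

Derivation:
Frame 1 starts at roll index 0: roll=10 (strike), consumes 1 roll
Frame 2 starts at roll index 1: roll=10 (strike), consumes 1 roll
Frame 3 starts at roll index 2: rolls=1,9 (sum=10), consumes 2 rolls
Frame 4 starts at roll index 4: rolls=1,9 (sum=10), consumes 2 rolls
Frame 5 starts at roll index 6: roll=10 (strike), consumes 1 roll
Frame 6 starts at roll index 7: rolls=3,1 (sum=4), consumes 2 rolls
Frame 7 starts at roll index 9: rolls=4,1 (sum=5), consumes 2 rolls
Frame 8 starts at roll index 11: rolls=4,2 (sum=6), consumes 2 rolls
Frame 9 starts at roll index 13: rolls=7,0 (sum=7), consumes 2 rolls
Frame 10 starts at roll index 15: 2 remaining rolls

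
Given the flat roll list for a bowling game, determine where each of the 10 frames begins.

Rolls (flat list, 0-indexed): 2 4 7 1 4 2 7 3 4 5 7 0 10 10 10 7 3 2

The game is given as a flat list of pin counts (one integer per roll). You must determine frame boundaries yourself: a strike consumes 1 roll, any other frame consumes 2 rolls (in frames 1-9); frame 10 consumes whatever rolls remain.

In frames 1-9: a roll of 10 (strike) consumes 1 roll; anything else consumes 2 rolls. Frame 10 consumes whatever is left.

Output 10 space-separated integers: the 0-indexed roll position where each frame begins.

Frame 1 starts at roll index 0: rolls=2,4 (sum=6), consumes 2 rolls
Frame 2 starts at roll index 2: rolls=7,1 (sum=8), consumes 2 rolls
Frame 3 starts at roll index 4: rolls=4,2 (sum=6), consumes 2 rolls
Frame 4 starts at roll index 6: rolls=7,3 (sum=10), consumes 2 rolls
Frame 5 starts at roll index 8: rolls=4,5 (sum=9), consumes 2 rolls
Frame 6 starts at roll index 10: rolls=7,0 (sum=7), consumes 2 rolls
Frame 7 starts at roll index 12: roll=10 (strike), consumes 1 roll
Frame 8 starts at roll index 13: roll=10 (strike), consumes 1 roll
Frame 9 starts at roll index 14: roll=10 (strike), consumes 1 roll
Frame 10 starts at roll index 15: 3 remaining rolls

Answer: 0 2 4 6 8 10 12 13 14 15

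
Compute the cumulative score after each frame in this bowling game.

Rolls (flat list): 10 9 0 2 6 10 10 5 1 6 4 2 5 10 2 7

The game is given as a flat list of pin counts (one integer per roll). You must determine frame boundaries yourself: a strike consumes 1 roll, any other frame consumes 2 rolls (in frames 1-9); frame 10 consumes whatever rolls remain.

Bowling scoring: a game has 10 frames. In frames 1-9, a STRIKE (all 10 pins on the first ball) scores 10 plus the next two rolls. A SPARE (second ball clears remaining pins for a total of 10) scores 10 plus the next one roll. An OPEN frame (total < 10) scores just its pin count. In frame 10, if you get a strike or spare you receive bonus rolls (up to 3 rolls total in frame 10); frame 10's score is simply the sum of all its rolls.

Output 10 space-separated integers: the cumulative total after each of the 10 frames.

Answer: 19 28 36 61 77 83 95 102 121 130

Derivation:
Frame 1: STRIKE. 10 + next two rolls (9+0) = 19. Cumulative: 19
Frame 2: OPEN (9+0=9). Cumulative: 28
Frame 3: OPEN (2+6=8). Cumulative: 36
Frame 4: STRIKE. 10 + next two rolls (10+5) = 25. Cumulative: 61
Frame 5: STRIKE. 10 + next two rolls (5+1) = 16. Cumulative: 77
Frame 6: OPEN (5+1=6). Cumulative: 83
Frame 7: SPARE (6+4=10). 10 + next roll (2) = 12. Cumulative: 95
Frame 8: OPEN (2+5=7). Cumulative: 102
Frame 9: STRIKE. 10 + next two rolls (2+7) = 19. Cumulative: 121
Frame 10: OPEN. Sum of all frame-10 rolls (2+7) = 9. Cumulative: 130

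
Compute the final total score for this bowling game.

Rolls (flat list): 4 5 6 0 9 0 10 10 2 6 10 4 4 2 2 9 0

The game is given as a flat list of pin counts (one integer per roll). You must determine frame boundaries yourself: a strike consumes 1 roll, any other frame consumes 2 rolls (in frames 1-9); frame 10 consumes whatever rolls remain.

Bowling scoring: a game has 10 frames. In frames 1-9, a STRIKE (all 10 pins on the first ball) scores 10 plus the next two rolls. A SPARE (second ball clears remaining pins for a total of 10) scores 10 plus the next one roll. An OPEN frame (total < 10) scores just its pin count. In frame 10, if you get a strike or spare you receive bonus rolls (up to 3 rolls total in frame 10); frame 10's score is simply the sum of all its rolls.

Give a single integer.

Frame 1: OPEN (4+5=9). Cumulative: 9
Frame 2: OPEN (6+0=6). Cumulative: 15
Frame 3: OPEN (9+0=9). Cumulative: 24
Frame 4: STRIKE. 10 + next two rolls (10+2) = 22. Cumulative: 46
Frame 5: STRIKE. 10 + next two rolls (2+6) = 18. Cumulative: 64
Frame 6: OPEN (2+6=8). Cumulative: 72
Frame 7: STRIKE. 10 + next two rolls (4+4) = 18. Cumulative: 90
Frame 8: OPEN (4+4=8). Cumulative: 98
Frame 9: OPEN (2+2=4). Cumulative: 102
Frame 10: OPEN. Sum of all frame-10 rolls (9+0) = 9. Cumulative: 111

Answer: 111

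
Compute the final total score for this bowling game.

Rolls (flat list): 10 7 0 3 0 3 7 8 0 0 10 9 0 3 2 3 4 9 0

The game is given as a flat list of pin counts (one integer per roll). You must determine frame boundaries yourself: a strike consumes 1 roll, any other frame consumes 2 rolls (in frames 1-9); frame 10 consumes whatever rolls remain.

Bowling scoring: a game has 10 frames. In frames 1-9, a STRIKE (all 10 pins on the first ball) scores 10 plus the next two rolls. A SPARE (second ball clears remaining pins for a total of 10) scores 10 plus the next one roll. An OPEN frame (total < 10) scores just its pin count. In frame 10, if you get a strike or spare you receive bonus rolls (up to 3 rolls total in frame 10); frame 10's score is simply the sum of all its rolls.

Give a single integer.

Answer: 102

Derivation:
Frame 1: STRIKE. 10 + next two rolls (7+0) = 17. Cumulative: 17
Frame 2: OPEN (7+0=7). Cumulative: 24
Frame 3: OPEN (3+0=3). Cumulative: 27
Frame 4: SPARE (3+7=10). 10 + next roll (8) = 18. Cumulative: 45
Frame 5: OPEN (8+0=8). Cumulative: 53
Frame 6: SPARE (0+10=10). 10 + next roll (9) = 19. Cumulative: 72
Frame 7: OPEN (9+0=9). Cumulative: 81
Frame 8: OPEN (3+2=5). Cumulative: 86
Frame 9: OPEN (3+4=7). Cumulative: 93
Frame 10: OPEN. Sum of all frame-10 rolls (9+0) = 9. Cumulative: 102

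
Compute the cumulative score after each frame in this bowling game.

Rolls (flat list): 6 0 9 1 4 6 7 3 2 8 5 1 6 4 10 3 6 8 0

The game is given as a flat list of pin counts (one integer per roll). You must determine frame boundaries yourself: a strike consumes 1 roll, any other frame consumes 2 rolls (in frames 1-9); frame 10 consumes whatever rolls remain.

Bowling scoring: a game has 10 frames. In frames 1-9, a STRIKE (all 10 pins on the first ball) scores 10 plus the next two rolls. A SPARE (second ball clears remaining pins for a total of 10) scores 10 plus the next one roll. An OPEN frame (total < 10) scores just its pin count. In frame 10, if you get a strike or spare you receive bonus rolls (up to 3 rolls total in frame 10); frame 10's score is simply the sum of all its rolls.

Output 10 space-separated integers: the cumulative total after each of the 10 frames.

Frame 1: OPEN (6+0=6). Cumulative: 6
Frame 2: SPARE (9+1=10). 10 + next roll (4) = 14. Cumulative: 20
Frame 3: SPARE (4+6=10). 10 + next roll (7) = 17. Cumulative: 37
Frame 4: SPARE (7+3=10). 10 + next roll (2) = 12. Cumulative: 49
Frame 5: SPARE (2+8=10). 10 + next roll (5) = 15. Cumulative: 64
Frame 6: OPEN (5+1=6). Cumulative: 70
Frame 7: SPARE (6+4=10). 10 + next roll (10) = 20. Cumulative: 90
Frame 8: STRIKE. 10 + next two rolls (3+6) = 19. Cumulative: 109
Frame 9: OPEN (3+6=9). Cumulative: 118
Frame 10: OPEN. Sum of all frame-10 rolls (8+0) = 8. Cumulative: 126

Answer: 6 20 37 49 64 70 90 109 118 126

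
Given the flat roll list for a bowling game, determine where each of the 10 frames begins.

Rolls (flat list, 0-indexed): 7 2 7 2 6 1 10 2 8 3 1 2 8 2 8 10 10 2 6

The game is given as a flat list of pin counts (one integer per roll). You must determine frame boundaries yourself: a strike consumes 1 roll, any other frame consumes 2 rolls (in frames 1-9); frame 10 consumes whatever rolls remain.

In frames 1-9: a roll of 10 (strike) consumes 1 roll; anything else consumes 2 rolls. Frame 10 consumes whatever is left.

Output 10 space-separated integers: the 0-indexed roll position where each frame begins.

Answer: 0 2 4 6 7 9 11 13 15 16

Derivation:
Frame 1 starts at roll index 0: rolls=7,2 (sum=9), consumes 2 rolls
Frame 2 starts at roll index 2: rolls=7,2 (sum=9), consumes 2 rolls
Frame 3 starts at roll index 4: rolls=6,1 (sum=7), consumes 2 rolls
Frame 4 starts at roll index 6: roll=10 (strike), consumes 1 roll
Frame 5 starts at roll index 7: rolls=2,8 (sum=10), consumes 2 rolls
Frame 6 starts at roll index 9: rolls=3,1 (sum=4), consumes 2 rolls
Frame 7 starts at roll index 11: rolls=2,8 (sum=10), consumes 2 rolls
Frame 8 starts at roll index 13: rolls=2,8 (sum=10), consumes 2 rolls
Frame 9 starts at roll index 15: roll=10 (strike), consumes 1 roll
Frame 10 starts at roll index 16: 3 remaining rolls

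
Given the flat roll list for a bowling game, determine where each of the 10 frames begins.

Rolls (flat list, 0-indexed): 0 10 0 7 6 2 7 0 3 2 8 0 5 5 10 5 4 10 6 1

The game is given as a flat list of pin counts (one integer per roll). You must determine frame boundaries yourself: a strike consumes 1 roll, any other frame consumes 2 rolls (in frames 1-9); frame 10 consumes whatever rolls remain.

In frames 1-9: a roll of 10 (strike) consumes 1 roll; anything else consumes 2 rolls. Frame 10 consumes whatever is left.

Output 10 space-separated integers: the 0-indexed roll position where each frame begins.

Frame 1 starts at roll index 0: rolls=0,10 (sum=10), consumes 2 rolls
Frame 2 starts at roll index 2: rolls=0,7 (sum=7), consumes 2 rolls
Frame 3 starts at roll index 4: rolls=6,2 (sum=8), consumes 2 rolls
Frame 4 starts at roll index 6: rolls=7,0 (sum=7), consumes 2 rolls
Frame 5 starts at roll index 8: rolls=3,2 (sum=5), consumes 2 rolls
Frame 6 starts at roll index 10: rolls=8,0 (sum=8), consumes 2 rolls
Frame 7 starts at roll index 12: rolls=5,5 (sum=10), consumes 2 rolls
Frame 8 starts at roll index 14: roll=10 (strike), consumes 1 roll
Frame 9 starts at roll index 15: rolls=5,4 (sum=9), consumes 2 rolls
Frame 10 starts at roll index 17: 3 remaining rolls

Answer: 0 2 4 6 8 10 12 14 15 17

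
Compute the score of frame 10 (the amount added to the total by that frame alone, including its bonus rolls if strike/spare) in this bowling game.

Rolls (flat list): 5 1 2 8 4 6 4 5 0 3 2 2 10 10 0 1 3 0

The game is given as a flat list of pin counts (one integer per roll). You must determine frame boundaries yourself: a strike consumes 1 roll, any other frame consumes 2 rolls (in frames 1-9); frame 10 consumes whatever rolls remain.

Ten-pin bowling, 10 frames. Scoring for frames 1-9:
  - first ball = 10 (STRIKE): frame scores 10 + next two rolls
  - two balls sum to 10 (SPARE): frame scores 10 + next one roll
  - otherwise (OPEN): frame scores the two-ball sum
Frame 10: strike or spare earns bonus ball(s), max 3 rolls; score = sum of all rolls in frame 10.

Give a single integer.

Frame 1: OPEN (5+1=6). Cumulative: 6
Frame 2: SPARE (2+8=10). 10 + next roll (4) = 14. Cumulative: 20
Frame 3: SPARE (4+6=10). 10 + next roll (4) = 14. Cumulative: 34
Frame 4: OPEN (4+5=9). Cumulative: 43
Frame 5: OPEN (0+3=3). Cumulative: 46
Frame 6: OPEN (2+2=4). Cumulative: 50
Frame 7: STRIKE. 10 + next two rolls (10+0) = 20. Cumulative: 70
Frame 8: STRIKE. 10 + next two rolls (0+1) = 11. Cumulative: 81
Frame 9: OPEN (0+1=1). Cumulative: 82
Frame 10: OPEN. Sum of all frame-10 rolls (3+0) = 3. Cumulative: 85

Answer: 3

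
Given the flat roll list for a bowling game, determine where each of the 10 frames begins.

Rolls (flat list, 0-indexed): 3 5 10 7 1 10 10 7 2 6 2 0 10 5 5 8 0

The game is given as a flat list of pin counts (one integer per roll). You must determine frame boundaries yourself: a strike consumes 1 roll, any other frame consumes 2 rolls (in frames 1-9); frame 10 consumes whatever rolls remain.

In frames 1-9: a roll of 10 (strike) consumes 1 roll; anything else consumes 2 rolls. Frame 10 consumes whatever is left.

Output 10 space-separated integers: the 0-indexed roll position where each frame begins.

Answer: 0 2 3 5 6 7 9 11 13 15

Derivation:
Frame 1 starts at roll index 0: rolls=3,5 (sum=8), consumes 2 rolls
Frame 2 starts at roll index 2: roll=10 (strike), consumes 1 roll
Frame 3 starts at roll index 3: rolls=7,1 (sum=8), consumes 2 rolls
Frame 4 starts at roll index 5: roll=10 (strike), consumes 1 roll
Frame 5 starts at roll index 6: roll=10 (strike), consumes 1 roll
Frame 6 starts at roll index 7: rolls=7,2 (sum=9), consumes 2 rolls
Frame 7 starts at roll index 9: rolls=6,2 (sum=8), consumes 2 rolls
Frame 8 starts at roll index 11: rolls=0,10 (sum=10), consumes 2 rolls
Frame 9 starts at roll index 13: rolls=5,5 (sum=10), consumes 2 rolls
Frame 10 starts at roll index 15: 2 remaining rolls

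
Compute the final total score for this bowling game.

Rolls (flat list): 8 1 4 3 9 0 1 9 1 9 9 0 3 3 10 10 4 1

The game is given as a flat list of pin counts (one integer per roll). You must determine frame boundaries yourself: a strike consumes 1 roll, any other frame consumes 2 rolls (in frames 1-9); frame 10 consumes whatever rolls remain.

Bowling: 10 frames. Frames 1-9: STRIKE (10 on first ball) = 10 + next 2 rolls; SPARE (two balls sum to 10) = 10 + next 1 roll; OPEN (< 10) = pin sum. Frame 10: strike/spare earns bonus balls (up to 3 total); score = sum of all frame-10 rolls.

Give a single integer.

Frame 1: OPEN (8+1=9). Cumulative: 9
Frame 2: OPEN (4+3=7). Cumulative: 16
Frame 3: OPEN (9+0=9). Cumulative: 25
Frame 4: SPARE (1+9=10). 10 + next roll (1) = 11. Cumulative: 36
Frame 5: SPARE (1+9=10). 10 + next roll (9) = 19. Cumulative: 55
Frame 6: OPEN (9+0=9). Cumulative: 64
Frame 7: OPEN (3+3=6). Cumulative: 70
Frame 8: STRIKE. 10 + next two rolls (10+4) = 24. Cumulative: 94
Frame 9: STRIKE. 10 + next two rolls (4+1) = 15. Cumulative: 109
Frame 10: OPEN. Sum of all frame-10 rolls (4+1) = 5. Cumulative: 114

Answer: 114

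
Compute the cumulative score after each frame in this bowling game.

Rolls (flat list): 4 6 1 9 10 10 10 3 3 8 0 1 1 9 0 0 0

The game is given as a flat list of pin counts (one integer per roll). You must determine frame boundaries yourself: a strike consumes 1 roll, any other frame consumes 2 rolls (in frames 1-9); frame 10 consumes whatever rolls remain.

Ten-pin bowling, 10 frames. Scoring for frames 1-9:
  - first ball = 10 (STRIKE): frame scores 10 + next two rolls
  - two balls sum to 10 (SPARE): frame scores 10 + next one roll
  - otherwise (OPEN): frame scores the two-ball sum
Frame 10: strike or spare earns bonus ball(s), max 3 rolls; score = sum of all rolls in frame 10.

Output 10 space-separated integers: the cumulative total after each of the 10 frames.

Frame 1: SPARE (4+6=10). 10 + next roll (1) = 11. Cumulative: 11
Frame 2: SPARE (1+9=10). 10 + next roll (10) = 20. Cumulative: 31
Frame 3: STRIKE. 10 + next two rolls (10+10) = 30. Cumulative: 61
Frame 4: STRIKE. 10 + next two rolls (10+3) = 23. Cumulative: 84
Frame 5: STRIKE. 10 + next two rolls (3+3) = 16. Cumulative: 100
Frame 6: OPEN (3+3=6). Cumulative: 106
Frame 7: OPEN (8+0=8). Cumulative: 114
Frame 8: OPEN (1+1=2). Cumulative: 116
Frame 9: OPEN (9+0=9). Cumulative: 125
Frame 10: OPEN. Sum of all frame-10 rolls (0+0) = 0. Cumulative: 125

Answer: 11 31 61 84 100 106 114 116 125 125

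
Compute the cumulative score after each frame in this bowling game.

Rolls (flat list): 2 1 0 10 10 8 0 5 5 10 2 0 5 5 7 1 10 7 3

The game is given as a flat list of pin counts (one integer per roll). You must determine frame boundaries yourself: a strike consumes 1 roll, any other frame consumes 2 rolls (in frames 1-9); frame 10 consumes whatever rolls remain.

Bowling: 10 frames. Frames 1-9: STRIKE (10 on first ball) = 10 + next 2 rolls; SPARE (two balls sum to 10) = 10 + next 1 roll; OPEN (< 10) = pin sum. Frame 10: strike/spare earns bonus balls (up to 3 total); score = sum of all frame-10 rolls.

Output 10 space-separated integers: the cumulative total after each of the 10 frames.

Frame 1: OPEN (2+1=3). Cumulative: 3
Frame 2: SPARE (0+10=10). 10 + next roll (10) = 20. Cumulative: 23
Frame 3: STRIKE. 10 + next two rolls (8+0) = 18. Cumulative: 41
Frame 4: OPEN (8+0=8). Cumulative: 49
Frame 5: SPARE (5+5=10). 10 + next roll (10) = 20. Cumulative: 69
Frame 6: STRIKE. 10 + next two rolls (2+0) = 12. Cumulative: 81
Frame 7: OPEN (2+0=2). Cumulative: 83
Frame 8: SPARE (5+5=10). 10 + next roll (7) = 17. Cumulative: 100
Frame 9: OPEN (7+1=8). Cumulative: 108
Frame 10: STRIKE. Sum of all frame-10 rolls (10+7+3) = 20. Cumulative: 128

Answer: 3 23 41 49 69 81 83 100 108 128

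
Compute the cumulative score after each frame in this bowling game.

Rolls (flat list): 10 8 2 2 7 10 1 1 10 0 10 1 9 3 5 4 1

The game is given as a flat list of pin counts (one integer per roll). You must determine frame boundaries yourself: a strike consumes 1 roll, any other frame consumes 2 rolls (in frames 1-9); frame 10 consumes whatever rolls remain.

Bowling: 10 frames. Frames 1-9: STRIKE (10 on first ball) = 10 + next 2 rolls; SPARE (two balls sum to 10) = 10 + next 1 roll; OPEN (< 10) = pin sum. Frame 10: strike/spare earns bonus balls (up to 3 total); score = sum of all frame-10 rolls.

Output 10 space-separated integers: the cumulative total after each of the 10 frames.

Answer: 20 32 41 53 55 75 86 99 107 112

Derivation:
Frame 1: STRIKE. 10 + next two rolls (8+2) = 20. Cumulative: 20
Frame 2: SPARE (8+2=10). 10 + next roll (2) = 12. Cumulative: 32
Frame 3: OPEN (2+7=9). Cumulative: 41
Frame 4: STRIKE. 10 + next two rolls (1+1) = 12. Cumulative: 53
Frame 5: OPEN (1+1=2). Cumulative: 55
Frame 6: STRIKE. 10 + next two rolls (0+10) = 20. Cumulative: 75
Frame 7: SPARE (0+10=10). 10 + next roll (1) = 11. Cumulative: 86
Frame 8: SPARE (1+9=10). 10 + next roll (3) = 13. Cumulative: 99
Frame 9: OPEN (3+5=8). Cumulative: 107
Frame 10: OPEN. Sum of all frame-10 rolls (4+1) = 5. Cumulative: 112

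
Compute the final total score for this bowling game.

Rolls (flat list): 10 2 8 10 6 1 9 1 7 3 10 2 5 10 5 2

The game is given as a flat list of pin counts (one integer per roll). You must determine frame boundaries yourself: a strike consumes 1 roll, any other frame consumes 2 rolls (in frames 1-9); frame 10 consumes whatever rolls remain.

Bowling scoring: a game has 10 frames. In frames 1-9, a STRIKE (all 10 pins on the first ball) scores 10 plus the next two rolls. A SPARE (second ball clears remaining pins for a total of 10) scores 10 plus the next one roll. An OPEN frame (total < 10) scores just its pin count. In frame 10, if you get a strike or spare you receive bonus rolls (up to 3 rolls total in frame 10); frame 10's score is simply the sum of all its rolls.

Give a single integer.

Answer: 149

Derivation:
Frame 1: STRIKE. 10 + next two rolls (2+8) = 20. Cumulative: 20
Frame 2: SPARE (2+8=10). 10 + next roll (10) = 20. Cumulative: 40
Frame 3: STRIKE. 10 + next two rolls (6+1) = 17. Cumulative: 57
Frame 4: OPEN (6+1=7). Cumulative: 64
Frame 5: SPARE (9+1=10). 10 + next roll (7) = 17. Cumulative: 81
Frame 6: SPARE (7+3=10). 10 + next roll (10) = 20. Cumulative: 101
Frame 7: STRIKE. 10 + next two rolls (2+5) = 17. Cumulative: 118
Frame 8: OPEN (2+5=7). Cumulative: 125
Frame 9: STRIKE. 10 + next two rolls (5+2) = 17. Cumulative: 142
Frame 10: OPEN. Sum of all frame-10 rolls (5+2) = 7. Cumulative: 149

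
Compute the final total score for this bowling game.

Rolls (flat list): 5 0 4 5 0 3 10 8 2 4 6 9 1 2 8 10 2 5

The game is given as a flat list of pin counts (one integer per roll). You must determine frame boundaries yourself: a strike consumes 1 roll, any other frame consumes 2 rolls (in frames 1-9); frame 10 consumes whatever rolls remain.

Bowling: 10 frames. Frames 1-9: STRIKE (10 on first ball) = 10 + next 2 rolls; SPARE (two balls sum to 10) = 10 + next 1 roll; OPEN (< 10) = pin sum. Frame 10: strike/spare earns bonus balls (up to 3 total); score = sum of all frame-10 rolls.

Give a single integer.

Frame 1: OPEN (5+0=5). Cumulative: 5
Frame 2: OPEN (4+5=9). Cumulative: 14
Frame 3: OPEN (0+3=3). Cumulative: 17
Frame 4: STRIKE. 10 + next two rolls (8+2) = 20. Cumulative: 37
Frame 5: SPARE (8+2=10). 10 + next roll (4) = 14. Cumulative: 51
Frame 6: SPARE (4+6=10). 10 + next roll (9) = 19. Cumulative: 70
Frame 7: SPARE (9+1=10). 10 + next roll (2) = 12. Cumulative: 82
Frame 8: SPARE (2+8=10). 10 + next roll (10) = 20. Cumulative: 102
Frame 9: STRIKE. 10 + next two rolls (2+5) = 17. Cumulative: 119
Frame 10: OPEN. Sum of all frame-10 rolls (2+5) = 7. Cumulative: 126

Answer: 126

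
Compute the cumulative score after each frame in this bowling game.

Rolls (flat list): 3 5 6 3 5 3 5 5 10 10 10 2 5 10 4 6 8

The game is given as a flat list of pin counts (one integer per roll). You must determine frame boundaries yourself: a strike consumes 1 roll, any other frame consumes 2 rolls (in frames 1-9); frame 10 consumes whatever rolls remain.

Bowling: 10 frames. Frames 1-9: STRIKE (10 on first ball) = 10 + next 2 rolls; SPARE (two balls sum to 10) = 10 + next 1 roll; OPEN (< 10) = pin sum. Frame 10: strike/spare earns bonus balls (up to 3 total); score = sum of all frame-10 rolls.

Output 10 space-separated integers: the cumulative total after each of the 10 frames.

Frame 1: OPEN (3+5=8). Cumulative: 8
Frame 2: OPEN (6+3=9). Cumulative: 17
Frame 3: OPEN (5+3=8). Cumulative: 25
Frame 4: SPARE (5+5=10). 10 + next roll (10) = 20. Cumulative: 45
Frame 5: STRIKE. 10 + next two rolls (10+10) = 30. Cumulative: 75
Frame 6: STRIKE. 10 + next two rolls (10+2) = 22. Cumulative: 97
Frame 7: STRIKE. 10 + next two rolls (2+5) = 17. Cumulative: 114
Frame 8: OPEN (2+5=7). Cumulative: 121
Frame 9: STRIKE. 10 + next two rolls (4+6) = 20. Cumulative: 141
Frame 10: SPARE. Sum of all frame-10 rolls (4+6+8) = 18. Cumulative: 159

Answer: 8 17 25 45 75 97 114 121 141 159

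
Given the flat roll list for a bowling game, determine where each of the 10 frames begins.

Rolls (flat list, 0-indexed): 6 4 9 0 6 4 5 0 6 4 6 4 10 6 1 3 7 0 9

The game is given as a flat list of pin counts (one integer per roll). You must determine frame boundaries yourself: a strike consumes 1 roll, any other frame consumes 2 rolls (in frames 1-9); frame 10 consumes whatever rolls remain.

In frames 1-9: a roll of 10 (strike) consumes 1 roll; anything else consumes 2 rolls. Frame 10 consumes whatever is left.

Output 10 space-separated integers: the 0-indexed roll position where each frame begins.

Frame 1 starts at roll index 0: rolls=6,4 (sum=10), consumes 2 rolls
Frame 2 starts at roll index 2: rolls=9,0 (sum=9), consumes 2 rolls
Frame 3 starts at roll index 4: rolls=6,4 (sum=10), consumes 2 rolls
Frame 4 starts at roll index 6: rolls=5,0 (sum=5), consumes 2 rolls
Frame 5 starts at roll index 8: rolls=6,4 (sum=10), consumes 2 rolls
Frame 6 starts at roll index 10: rolls=6,4 (sum=10), consumes 2 rolls
Frame 7 starts at roll index 12: roll=10 (strike), consumes 1 roll
Frame 8 starts at roll index 13: rolls=6,1 (sum=7), consumes 2 rolls
Frame 9 starts at roll index 15: rolls=3,7 (sum=10), consumes 2 rolls
Frame 10 starts at roll index 17: 2 remaining rolls

Answer: 0 2 4 6 8 10 12 13 15 17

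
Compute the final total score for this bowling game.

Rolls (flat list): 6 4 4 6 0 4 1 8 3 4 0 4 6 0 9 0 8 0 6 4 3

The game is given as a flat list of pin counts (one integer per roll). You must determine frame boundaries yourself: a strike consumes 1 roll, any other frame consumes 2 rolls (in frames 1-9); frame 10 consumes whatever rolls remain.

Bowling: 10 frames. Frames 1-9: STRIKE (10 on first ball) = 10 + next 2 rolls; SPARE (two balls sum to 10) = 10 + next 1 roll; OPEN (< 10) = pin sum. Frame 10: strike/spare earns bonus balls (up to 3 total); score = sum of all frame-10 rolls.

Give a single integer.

Answer: 84

Derivation:
Frame 1: SPARE (6+4=10). 10 + next roll (4) = 14. Cumulative: 14
Frame 2: SPARE (4+6=10). 10 + next roll (0) = 10. Cumulative: 24
Frame 3: OPEN (0+4=4). Cumulative: 28
Frame 4: OPEN (1+8=9). Cumulative: 37
Frame 5: OPEN (3+4=7). Cumulative: 44
Frame 6: OPEN (0+4=4). Cumulative: 48
Frame 7: OPEN (6+0=6). Cumulative: 54
Frame 8: OPEN (9+0=9). Cumulative: 63
Frame 9: OPEN (8+0=8). Cumulative: 71
Frame 10: SPARE. Sum of all frame-10 rolls (6+4+3) = 13. Cumulative: 84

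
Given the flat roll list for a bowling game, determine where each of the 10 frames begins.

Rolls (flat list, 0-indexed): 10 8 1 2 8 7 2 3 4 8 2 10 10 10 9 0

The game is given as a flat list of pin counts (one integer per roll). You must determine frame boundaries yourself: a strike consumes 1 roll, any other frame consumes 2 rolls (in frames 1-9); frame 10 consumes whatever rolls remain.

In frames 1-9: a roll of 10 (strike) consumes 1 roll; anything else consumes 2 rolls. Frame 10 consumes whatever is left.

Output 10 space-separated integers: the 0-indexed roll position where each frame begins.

Frame 1 starts at roll index 0: roll=10 (strike), consumes 1 roll
Frame 2 starts at roll index 1: rolls=8,1 (sum=9), consumes 2 rolls
Frame 3 starts at roll index 3: rolls=2,8 (sum=10), consumes 2 rolls
Frame 4 starts at roll index 5: rolls=7,2 (sum=9), consumes 2 rolls
Frame 5 starts at roll index 7: rolls=3,4 (sum=7), consumes 2 rolls
Frame 6 starts at roll index 9: rolls=8,2 (sum=10), consumes 2 rolls
Frame 7 starts at roll index 11: roll=10 (strike), consumes 1 roll
Frame 8 starts at roll index 12: roll=10 (strike), consumes 1 roll
Frame 9 starts at roll index 13: roll=10 (strike), consumes 1 roll
Frame 10 starts at roll index 14: 2 remaining rolls

Answer: 0 1 3 5 7 9 11 12 13 14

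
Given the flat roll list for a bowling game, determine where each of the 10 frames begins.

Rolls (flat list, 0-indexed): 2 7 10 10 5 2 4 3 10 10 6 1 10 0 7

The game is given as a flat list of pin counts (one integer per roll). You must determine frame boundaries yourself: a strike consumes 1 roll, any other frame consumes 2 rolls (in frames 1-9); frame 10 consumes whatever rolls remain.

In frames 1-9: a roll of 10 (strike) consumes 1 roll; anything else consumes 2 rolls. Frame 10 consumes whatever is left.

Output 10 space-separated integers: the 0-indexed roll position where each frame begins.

Answer: 0 2 3 4 6 8 9 10 12 13

Derivation:
Frame 1 starts at roll index 0: rolls=2,7 (sum=9), consumes 2 rolls
Frame 2 starts at roll index 2: roll=10 (strike), consumes 1 roll
Frame 3 starts at roll index 3: roll=10 (strike), consumes 1 roll
Frame 4 starts at roll index 4: rolls=5,2 (sum=7), consumes 2 rolls
Frame 5 starts at roll index 6: rolls=4,3 (sum=7), consumes 2 rolls
Frame 6 starts at roll index 8: roll=10 (strike), consumes 1 roll
Frame 7 starts at roll index 9: roll=10 (strike), consumes 1 roll
Frame 8 starts at roll index 10: rolls=6,1 (sum=7), consumes 2 rolls
Frame 9 starts at roll index 12: roll=10 (strike), consumes 1 roll
Frame 10 starts at roll index 13: 2 remaining rolls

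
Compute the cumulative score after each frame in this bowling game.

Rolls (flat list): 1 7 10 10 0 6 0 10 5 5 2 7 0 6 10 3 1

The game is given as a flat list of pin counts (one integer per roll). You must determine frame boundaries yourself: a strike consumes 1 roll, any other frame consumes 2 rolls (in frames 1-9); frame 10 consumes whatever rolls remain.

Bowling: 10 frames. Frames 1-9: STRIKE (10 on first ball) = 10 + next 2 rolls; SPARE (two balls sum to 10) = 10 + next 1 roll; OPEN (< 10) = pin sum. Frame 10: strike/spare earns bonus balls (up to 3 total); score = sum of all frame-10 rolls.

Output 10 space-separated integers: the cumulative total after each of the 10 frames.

Frame 1: OPEN (1+7=8). Cumulative: 8
Frame 2: STRIKE. 10 + next two rolls (10+0) = 20. Cumulative: 28
Frame 3: STRIKE. 10 + next two rolls (0+6) = 16. Cumulative: 44
Frame 4: OPEN (0+6=6). Cumulative: 50
Frame 5: SPARE (0+10=10). 10 + next roll (5) = 15. Cumulative: 65
Frame 6: SPARE (5+5=10). 10 + next roll (2) = 12. Cumulative: 77
Frame 7: OPEN (2+7=9). Cumulative: 86
Frame 8: OPEN (0+6=6). Cumulative: 92
Frame 9: STRIKE. 10 + next two rolls (3+1) = 14. Cumulative: 106
Frame 10: OPEN. Sum of all frame-10 rolls (3+1) = 4. Cumulative: 110

Answer: 8 28 44 50 65 77 86 92 106 110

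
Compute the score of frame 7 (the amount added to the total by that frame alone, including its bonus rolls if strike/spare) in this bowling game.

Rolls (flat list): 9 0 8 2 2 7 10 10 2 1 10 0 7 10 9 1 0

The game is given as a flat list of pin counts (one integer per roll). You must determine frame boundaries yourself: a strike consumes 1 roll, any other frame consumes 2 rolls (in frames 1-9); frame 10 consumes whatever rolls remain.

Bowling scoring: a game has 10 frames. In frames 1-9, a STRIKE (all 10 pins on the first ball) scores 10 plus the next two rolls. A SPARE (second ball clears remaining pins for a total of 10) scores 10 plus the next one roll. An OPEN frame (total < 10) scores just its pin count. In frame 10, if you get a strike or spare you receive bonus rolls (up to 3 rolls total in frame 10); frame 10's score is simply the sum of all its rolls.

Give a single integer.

Answer: 17

Derivation:
Frame 1: OPEN (9+0=9). Cumulative: 9
Frame 2: SPARE (8+2=10). 10 + next roll (2) = 12. Cumulative: 21
Frame 3: OPEN (2+7=9). Cumulative: 30
Frame 4: STRIKE. 10 + next two rolls (10+2) = 22. Cumulative: 52
Frame 5: STRIKE. 10 + next two rolls (2+1) = 13. Cumulative: 65
Frame 6: OPEN (2+1=3). Cumulative: 68
Frame 7: STRIKE. 10 + next two rolls (0+7) = 17. Cumulative: 85
Frame 8: OPEN (0+7=7). Cumulative: 92
Frame 9: STRIKE. 10 + next two rolls (9+1) = 20. Cumulative: 112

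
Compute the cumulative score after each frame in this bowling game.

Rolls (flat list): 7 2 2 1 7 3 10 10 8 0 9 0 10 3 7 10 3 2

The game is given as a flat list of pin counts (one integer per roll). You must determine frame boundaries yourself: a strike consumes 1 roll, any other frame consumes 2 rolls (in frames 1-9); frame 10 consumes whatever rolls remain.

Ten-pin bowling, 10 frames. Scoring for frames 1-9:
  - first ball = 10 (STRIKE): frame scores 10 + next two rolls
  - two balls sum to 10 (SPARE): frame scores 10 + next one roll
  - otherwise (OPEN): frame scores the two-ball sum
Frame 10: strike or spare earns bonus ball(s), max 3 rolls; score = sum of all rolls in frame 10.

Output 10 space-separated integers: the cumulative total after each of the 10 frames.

Frame 1: OPEN (7+2=9). Cumulative: 9
Frame 2: OPEN (2+1=3). Cumulative: 12
Frame 3: SPARE (7+3=10). 10 + next roll (10) = 20. Cumulative: 32
Frame 4: STRIKE. 10 + next two rolls (10+8) = 28. Cumulative: 60
Frame 5: STRIKE. 10 + next two rolls (8+0) = 18. Cumulative: 78
Frame 6: OPEN (8+0=8). Cumulative: 86
Frame 7: OPEN (9+0=9). Cumulative: 95
Frame 8: STRIKE. 10 + next two rolls (3+7) = 20. Cumulative: 115
Frame 9: SPARE (3+7=10). 10 + next roll (10) = 20. Cumulative: 135
Frame 10: STRIKE. Sum of all frame-10 rolls (10+3+2) = 15. Cumulative: 150

Answer: 9 12 32 60 78 86 95 115 135 150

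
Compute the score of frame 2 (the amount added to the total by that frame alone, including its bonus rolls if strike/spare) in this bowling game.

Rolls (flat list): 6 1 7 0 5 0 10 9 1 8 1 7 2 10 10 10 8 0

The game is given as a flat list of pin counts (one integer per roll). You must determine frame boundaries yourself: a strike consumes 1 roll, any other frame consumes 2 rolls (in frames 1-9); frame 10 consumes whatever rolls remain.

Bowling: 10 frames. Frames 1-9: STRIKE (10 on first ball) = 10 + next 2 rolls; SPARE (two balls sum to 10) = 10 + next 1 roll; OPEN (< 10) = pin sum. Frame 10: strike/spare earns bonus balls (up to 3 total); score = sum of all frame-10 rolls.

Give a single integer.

Answer: 7

Derivation:
Frame 1: OPEN (6+1=7). Cumulative: 7
Frame 2: OPEN (7+0=7). Cumulative: 14
Frame 3: OPEN (5+0=5). Cumulative: 19
Frame 4: STRIKE. 10 + next two rolls (9+1) = 20. Cumulative: 39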